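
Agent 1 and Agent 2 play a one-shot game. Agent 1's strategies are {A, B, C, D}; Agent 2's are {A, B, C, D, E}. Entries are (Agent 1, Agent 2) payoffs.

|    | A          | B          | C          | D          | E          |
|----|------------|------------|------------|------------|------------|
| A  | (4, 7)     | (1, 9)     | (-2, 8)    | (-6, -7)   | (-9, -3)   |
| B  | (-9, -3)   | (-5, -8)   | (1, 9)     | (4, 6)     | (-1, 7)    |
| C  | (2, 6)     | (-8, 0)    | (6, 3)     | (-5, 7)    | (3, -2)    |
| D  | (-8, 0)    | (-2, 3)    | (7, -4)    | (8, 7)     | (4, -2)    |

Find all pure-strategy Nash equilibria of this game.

(A, B) and (D, D)

A profile is a Nash equilibrium when each player is best-responding to the other.
Agent 1's best responses — vs A: A (payoff 4); vs B: A (payoff 1); vs C: D (payoff 7); vs D: D (payoff 8); vs E: D (payoff 4).
Agent 2's best responses — vs A: B (payoff 9); vs B: C (payoff 9); vs C: D (payoff 7); vs D: D (payoff 7).
Mutual best responses occur at (A, B) and (D, D); at each, neither player gains by switching.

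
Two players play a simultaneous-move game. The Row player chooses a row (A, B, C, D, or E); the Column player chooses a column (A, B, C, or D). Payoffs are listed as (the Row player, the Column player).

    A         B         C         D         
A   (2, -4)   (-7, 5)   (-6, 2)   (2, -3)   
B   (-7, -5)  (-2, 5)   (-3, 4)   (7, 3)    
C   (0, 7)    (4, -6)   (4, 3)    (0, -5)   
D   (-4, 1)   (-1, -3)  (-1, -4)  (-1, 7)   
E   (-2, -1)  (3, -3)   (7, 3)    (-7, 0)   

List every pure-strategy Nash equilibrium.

(E, C)

Check mutual best responses: a cell is a NE iff neither player can gain by unilaterally deviating.
The Row player's best responses — vs A: A (payoff 2); vs B: C (payoff 4); vs C: E (payoff 7); vs D: B (payoff 7).
The Column player's best responses — vs A: B (payoff 5); vs B: B (payoff 5); vs C: A (payoff 7); vs D: D (payoff 7); vs E: C (payoff 3).
The only mutual best response is (E, C); neither player gains by switching there.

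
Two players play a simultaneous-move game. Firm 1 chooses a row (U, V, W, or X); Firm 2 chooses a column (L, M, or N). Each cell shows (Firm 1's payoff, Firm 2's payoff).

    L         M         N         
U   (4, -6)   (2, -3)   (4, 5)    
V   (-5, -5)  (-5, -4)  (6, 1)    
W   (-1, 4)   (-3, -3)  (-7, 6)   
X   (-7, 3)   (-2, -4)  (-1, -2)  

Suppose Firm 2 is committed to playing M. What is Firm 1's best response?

U

With Firm 2 fixed at M, Firm 1's payoffs are: U → 2, V → -5, W → -3, X → -2.
The maximum is 2, achieved by U.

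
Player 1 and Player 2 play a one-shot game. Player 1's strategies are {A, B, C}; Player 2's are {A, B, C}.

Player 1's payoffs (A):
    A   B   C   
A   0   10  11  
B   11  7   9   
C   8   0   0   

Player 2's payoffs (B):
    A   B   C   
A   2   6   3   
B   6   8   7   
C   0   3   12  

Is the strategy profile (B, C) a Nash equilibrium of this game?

No

Holding Player 2 at C: Player 1 gets 9 from B but could get 11 by switching to A. Player 1 has a profitable deviation.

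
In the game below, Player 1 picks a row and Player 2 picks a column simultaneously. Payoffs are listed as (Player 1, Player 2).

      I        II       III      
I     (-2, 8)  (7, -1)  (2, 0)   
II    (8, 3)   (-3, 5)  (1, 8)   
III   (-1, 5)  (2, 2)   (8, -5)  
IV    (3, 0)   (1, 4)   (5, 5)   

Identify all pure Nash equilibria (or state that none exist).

Check mutual best responses: a cell is a NE iff neither player can gain by unilaterally deviating.
Player 1's best responses — vs I: II (payoff 8); vs II: I (payoff 7); vs III: III (payoff 8).
Player 2's best responses — vs I: I (payoff 8); vs II: III (payoff 8); vs III: I (payoff 5); vs IV: III (payoff 5).
No cell has both players best-responding. For instance, Player 1's best reply to II is I, but against I Player 2 prefers I over II.

No pure-strategy Nash equilibrium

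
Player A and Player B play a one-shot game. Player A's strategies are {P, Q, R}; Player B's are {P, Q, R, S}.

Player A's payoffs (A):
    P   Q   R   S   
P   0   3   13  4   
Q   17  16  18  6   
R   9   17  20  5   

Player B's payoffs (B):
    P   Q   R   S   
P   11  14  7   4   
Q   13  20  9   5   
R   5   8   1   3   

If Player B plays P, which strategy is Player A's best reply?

Q

With Player B fixed at P, Player A's payoffs are: P → 0, Q → 17, R → 9.
The maximum is 17, achieved by Q.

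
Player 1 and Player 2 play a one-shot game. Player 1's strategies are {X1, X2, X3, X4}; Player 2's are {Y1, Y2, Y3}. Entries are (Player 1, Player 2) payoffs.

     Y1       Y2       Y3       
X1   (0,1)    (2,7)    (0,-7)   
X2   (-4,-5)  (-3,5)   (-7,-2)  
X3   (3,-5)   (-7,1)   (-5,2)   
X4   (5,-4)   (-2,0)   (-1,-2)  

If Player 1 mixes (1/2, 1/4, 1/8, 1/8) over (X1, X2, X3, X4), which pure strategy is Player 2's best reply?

Y2

Compute Player 2's expected payoff from each pure strategy against the given mix.
Y1: (1/2)·1 + (1/4)·(-5) + (1/8)·(-5) + (1/8)·(-4) = -15/8
Y2: (1/2)·7 + (1/4)·5 + (1/8)·1 + (1/8)·0 = 39/8
Y3: (1/2)·(-7) + (1/4)·(-2) + (1/8)·2 + (1/8)·(-2) = -4
Highest expected payoff is 39/8, from Y2.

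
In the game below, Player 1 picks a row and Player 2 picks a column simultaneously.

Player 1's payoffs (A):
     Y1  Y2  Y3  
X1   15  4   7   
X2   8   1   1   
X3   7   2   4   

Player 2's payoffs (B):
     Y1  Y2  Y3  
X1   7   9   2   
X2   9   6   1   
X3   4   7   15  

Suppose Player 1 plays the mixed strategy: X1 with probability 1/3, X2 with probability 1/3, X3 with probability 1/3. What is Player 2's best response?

Player 2's best reply maximizes expected payoff against the mix.
Y1: (1/3)·7 + (1/3)·9 + (1/3)·4 = 20/3
Y2: (1/3)·9 + (1/3)·6 + (1/3)·7 = 22/3
Y3: (1/3)·2 + (1/3)·1 + (1/3)·15 = 6
Highest expected payoff is 22/3, from Y2.

Y2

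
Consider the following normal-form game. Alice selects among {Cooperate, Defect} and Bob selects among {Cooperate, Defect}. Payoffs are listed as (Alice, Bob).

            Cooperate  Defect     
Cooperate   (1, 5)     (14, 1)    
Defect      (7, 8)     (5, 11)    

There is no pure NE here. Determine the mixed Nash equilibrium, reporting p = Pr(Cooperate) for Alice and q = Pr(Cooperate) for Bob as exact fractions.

In a mixed NE each player is indifferent between their pure strategies, so the opponent's mix sets the indifference.
Bob indifferent between Cooperate and Defect: p·5 + (1−p)·8 = p·1 + (1−p)·11 ⟹ 8 + (-3)p = 11 + (-10)p ⟹ p = 3/7.
Alice indifferent between Cooperate and Defect: q·1 + (1−q)·14 = q·7 + (1−q)·5 ⟹ 14 + (-13)q = 5 + 2q ⟹ q = 3/5.

p = 3/7, q = 3/5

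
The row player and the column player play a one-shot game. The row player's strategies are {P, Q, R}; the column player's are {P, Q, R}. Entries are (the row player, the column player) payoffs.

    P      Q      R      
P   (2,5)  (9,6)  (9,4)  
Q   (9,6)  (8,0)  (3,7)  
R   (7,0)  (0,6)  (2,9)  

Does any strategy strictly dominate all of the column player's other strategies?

No strictly dominant strategy

A strategy is strictly dominant if it gives the column player a strictly higher payoff than every other strategy, against every choice by the opponent.
P is not dominant: against P, Q gives 6 > 5.
Q is not dominant: against Q, P gives 6 > 0.
R is not dominant: against P, P gives 5 > 4.
No single strategy is best against every opponent action.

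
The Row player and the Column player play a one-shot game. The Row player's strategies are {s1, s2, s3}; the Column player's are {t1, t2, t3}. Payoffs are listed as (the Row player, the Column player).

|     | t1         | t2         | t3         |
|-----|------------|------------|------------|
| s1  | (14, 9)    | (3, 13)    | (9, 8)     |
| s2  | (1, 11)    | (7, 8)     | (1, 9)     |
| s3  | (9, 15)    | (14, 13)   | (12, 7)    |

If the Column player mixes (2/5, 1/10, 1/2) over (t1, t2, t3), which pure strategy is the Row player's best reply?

s3

Compute the Row player's expected payoff from each pure strategy against the given mix.
s1: (2/5)·14 + (1/10)·3 + (1/2)·9 = 52/5
s2: (2/5)·1 + (1/10)·7 + (1/2)·1 = 8/5
s3: (2/5)·9 + (1/10)·14 + (1/2)·12 = 11
Highest expected payoff is 11, from s3.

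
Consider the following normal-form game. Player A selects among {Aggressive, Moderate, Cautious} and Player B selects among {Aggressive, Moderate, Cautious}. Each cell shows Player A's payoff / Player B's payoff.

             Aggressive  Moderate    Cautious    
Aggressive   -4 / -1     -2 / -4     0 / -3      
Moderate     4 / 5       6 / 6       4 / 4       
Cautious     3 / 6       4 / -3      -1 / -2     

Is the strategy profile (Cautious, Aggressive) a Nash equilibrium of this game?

Holding Player B at Aggressive: Player A gets 3 from Cautious but could get 4 by switching to Moderate. Player A has a profitable deviation.

No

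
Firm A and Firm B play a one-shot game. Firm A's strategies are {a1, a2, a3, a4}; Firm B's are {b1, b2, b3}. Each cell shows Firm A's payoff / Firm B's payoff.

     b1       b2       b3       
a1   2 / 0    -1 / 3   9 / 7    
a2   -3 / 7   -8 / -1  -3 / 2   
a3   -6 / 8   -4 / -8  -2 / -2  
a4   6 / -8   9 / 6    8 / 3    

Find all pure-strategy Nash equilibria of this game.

(a1, b3) and (a4, b2)

Find each player's best response to every opponent strategy; NE are the intersections.
Firm A's best responses — vs b1: a4 (payoff 6); vs b2: a4 (payoff 9); vs b3: a1 (payoff 9).
Firm B's best responses — vs a1: b3 (payoff 7); vs a2: b1 (payoff 7); vs a3: b1 (payoff 8); vs a4: b2 (payoff 6).
Mutual best responses occur at (a1, b3) and (a4, b2); at each, neither player gains by switching.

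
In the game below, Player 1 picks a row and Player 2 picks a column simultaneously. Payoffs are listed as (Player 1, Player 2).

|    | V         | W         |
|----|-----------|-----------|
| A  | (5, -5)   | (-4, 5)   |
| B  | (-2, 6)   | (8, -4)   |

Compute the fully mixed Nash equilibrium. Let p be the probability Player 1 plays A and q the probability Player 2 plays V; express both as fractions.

p = 1/2, q = 12/19

In a mixed NE each player is indifferent between their pure strategies, so the opponent's mix sets the indifference.
Player 2 indifferent between V and W: p·(-5) + (1−p)·6 = p·5 + (1−p)·(-4) ⟹ 6 + (-11)p = (-4) + 9p ⟹ p = 1/2.
Player 1 indifferent between A and B: q·5 + (1−q)·(-4) = q·(-2) + (1−q)·8 ⟹ (-4) + 9q = 8 + (-10)q ⟹ q = 12/19.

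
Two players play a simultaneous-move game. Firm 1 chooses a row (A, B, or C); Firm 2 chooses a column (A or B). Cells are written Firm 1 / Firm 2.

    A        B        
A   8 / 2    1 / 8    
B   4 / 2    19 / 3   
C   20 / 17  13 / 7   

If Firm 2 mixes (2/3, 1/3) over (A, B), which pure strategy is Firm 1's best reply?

C

Firm 1's best reply maximizes expected payoff against the mix.
A: (2/3)·8 + (1/3)·1 = 17/3
B: (2/3)·4 + (1/3)·19 = 9
C: (2/3)·20 + (1/3)·13 = 53/3
Highest expected payoff is 53/3, from C.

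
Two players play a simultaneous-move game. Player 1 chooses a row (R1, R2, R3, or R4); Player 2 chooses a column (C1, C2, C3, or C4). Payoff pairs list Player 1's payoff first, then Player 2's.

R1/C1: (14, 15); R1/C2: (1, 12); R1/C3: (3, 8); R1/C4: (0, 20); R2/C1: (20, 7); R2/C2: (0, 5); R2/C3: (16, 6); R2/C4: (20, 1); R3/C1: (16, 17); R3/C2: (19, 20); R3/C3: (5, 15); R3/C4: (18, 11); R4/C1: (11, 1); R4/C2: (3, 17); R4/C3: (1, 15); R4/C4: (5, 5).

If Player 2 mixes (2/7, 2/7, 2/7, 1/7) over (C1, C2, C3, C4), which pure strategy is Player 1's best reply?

R3

Player 1's best reply maximizes expected payoff against the mix.
R1: (2/7)·14 + (2/7)·1 + (2/7)·3 + (1/7)·0 = 36/7
R2: (2/7)·20 + (2/7)·0 + (2/7)·16 + (1/7)·20 = 92/7
R3: (2/7)·16 + (2/7)·19 + (2/7)·5 + (1/7)·18 = 14
R4: (2/7)·11 + (2/7)·3 + (2/7)·1 + (1/7)·5 = 5
Highest expected payoff is 14, from R3.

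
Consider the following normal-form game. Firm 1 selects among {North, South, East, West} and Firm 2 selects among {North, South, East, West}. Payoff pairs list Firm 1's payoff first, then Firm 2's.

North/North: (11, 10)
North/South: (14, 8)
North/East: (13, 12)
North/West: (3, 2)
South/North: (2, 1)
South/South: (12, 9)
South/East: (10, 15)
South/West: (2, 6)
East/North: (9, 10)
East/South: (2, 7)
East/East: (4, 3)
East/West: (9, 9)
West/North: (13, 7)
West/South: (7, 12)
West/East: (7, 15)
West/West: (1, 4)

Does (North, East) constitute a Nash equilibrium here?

Holding Firm 2 at East: Firm 1 gets 13 from North, versus 10 from South, 4 from East, 7 from West. No profitable deviation for Firm 1.
Holding Firm 1 at North: Firm 2 gets 12 from East, versus 10 from North, 8 from South, 2 from West. No profitable deviation for Firm 2 either.

Yes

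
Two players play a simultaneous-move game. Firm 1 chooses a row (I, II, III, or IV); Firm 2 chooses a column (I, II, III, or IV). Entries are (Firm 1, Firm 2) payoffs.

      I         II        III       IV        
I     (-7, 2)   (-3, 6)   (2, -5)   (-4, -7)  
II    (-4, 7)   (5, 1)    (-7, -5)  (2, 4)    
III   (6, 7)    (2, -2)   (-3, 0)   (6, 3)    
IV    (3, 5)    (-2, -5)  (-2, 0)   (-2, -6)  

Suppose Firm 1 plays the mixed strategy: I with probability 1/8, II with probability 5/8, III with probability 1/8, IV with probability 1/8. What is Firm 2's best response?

I

Compute Firm 2's expected payoff from each pure strategy against the given mix.
I: (1/8)·2 + (5/8)·7 + (1/8)·7 + (1/8)·5 = 49/8
II: (1/8)·6 + (5/8)·1 + (1/8)·(-2) + (1/8)·(-5) = 1/2
III: (1/8)·(-5) + (5/8)·(-5) + (1/8)·0 + (1/8)·0 = -15/4
IV: (1/8)·(-7) + (5/8)·4 + (1/8)·3 + (1/8)·(-6) = 5/4
Highest expected payoff is 49/8, from I.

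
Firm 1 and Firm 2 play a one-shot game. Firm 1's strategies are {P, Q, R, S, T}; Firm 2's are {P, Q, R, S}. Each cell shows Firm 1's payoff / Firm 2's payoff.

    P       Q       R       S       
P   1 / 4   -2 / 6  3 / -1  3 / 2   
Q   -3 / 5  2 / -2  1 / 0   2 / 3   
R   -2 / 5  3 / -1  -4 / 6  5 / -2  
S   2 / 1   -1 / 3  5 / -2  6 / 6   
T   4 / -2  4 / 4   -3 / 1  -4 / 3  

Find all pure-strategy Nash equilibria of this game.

Check mutual best responses: a cell is a NE iff neither player can gain by unilaterally deviating.
Firm 1's best responses — vs P: T (payoff 4); vs Q: T (payoff 4); vs R: S (payoff 5); vs S: S (payoff 6).
Firm 2's best responses — vs P: Q (payoff 6); vs Q: P (payoff 5); vs R: R (payoff 6); vs S: S (payoff 6); vs T: Q (payoff 4).
Mutual best responses occur at (S, S) and (T, Q); at each, neither player gains by switching.

(S, S) and (T, Q)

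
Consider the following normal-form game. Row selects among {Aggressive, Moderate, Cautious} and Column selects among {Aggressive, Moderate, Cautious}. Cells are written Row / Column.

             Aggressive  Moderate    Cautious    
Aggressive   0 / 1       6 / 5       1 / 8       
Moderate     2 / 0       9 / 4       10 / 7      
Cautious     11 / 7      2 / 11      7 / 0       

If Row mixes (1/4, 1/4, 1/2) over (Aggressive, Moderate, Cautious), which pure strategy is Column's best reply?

Column's best reply maximizes expected payoff against the mix.
Aggressive: (1/4)·1 + (1/4)·0 + (1/2)·7 = 15/4
Moderate: (1/4)·5 + (1/4)·4 + (1/2)·11 = 31/4
Cautious: (1/4)·8 + (1/4)·7 + (1/2)·0 = 15/4
Highest expected payoff is 31/4, from Moderate.

Moderate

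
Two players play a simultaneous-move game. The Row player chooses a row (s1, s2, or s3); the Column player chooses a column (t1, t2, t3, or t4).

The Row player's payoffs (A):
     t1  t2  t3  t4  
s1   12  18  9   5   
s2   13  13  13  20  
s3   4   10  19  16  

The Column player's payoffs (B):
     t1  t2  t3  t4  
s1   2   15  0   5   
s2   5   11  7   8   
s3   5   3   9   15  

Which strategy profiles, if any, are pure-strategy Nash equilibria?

(s1, t2)

Check mutual best responses: a cell is a NE iff neither player can gain by unilaterally deviating.
The Row player's best responses — vs t1: s2 (payoff 13); vs t2: s1 (payoff 18); vs t3: s3 (payoff 19); vs t4: s2 (payoff 20).
The Column player's best responses — vs s1: t2 (payoff 15); vs s2: t2 (payoff 11); vs s3: t4 (payoff 15).
The only mutual best response is (s1, t2); neither player gains by switching there.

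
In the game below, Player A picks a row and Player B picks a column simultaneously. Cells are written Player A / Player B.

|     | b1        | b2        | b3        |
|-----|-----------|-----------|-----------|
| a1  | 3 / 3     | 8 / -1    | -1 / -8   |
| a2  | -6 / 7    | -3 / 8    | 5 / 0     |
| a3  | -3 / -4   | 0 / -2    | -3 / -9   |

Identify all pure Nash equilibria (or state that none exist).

A profile is a Nash equilibrium when each player is best-responding to the other.
Player A's best responses — vs b1: a1 (payoff 3); vs b2: a1 (payoff 8); vs b3: a2 (payoff 5).
Player B's best responses — vs a1: b1 (payoff 3); vs a2: b2 (payoff 8); vs a3: b2 (payoff -2).
The only mutual best response is (a1, b1); neither player gains by switching there.

(a1, b1)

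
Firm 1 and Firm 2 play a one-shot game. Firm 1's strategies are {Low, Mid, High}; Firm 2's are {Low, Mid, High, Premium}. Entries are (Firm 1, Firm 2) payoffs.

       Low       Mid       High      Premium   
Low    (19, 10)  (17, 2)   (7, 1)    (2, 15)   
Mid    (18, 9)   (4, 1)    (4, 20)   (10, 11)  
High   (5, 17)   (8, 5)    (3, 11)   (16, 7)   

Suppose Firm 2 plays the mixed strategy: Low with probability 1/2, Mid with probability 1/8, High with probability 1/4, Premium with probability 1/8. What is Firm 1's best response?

Low

Firm 1's best reply maximizes expected payoff against the mix.
Low: (1/2)·19 + (1/8)·17 + (1/4)·7 + (1/8)·2 = 109/8
Mid: (1/2)·18 + (1/8)·4 + (1/4)·4 + (1/8)·10 = 47/4
High: (1/2)·5 + (1/8)·8 + (1/4)·3 + (1/8)·16 = 25/4
Highest expected payoff is 109/8, from Low.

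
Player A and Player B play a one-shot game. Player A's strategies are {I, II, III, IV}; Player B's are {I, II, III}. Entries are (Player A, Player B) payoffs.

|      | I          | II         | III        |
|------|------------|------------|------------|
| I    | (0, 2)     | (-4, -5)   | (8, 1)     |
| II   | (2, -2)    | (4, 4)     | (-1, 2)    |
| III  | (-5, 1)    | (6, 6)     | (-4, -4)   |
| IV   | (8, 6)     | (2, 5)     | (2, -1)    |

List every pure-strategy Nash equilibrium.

(III, II) and (IV, I)

A profile is a Nash equilibrium when each player is best-responding to the other.
Player A's best responses — vs I: IV (payoff 8); vs II: III (payoff 6); vs III: I (payoff 8).
Player B's best responses — vs I: I (payoff 2); vs II: II (payoff 4); vs III: II (payoff 6); vs IV: I (payoff 6).
Mutual best responses occur at (III, II) and (IV, I); at each, neither player gains by switching.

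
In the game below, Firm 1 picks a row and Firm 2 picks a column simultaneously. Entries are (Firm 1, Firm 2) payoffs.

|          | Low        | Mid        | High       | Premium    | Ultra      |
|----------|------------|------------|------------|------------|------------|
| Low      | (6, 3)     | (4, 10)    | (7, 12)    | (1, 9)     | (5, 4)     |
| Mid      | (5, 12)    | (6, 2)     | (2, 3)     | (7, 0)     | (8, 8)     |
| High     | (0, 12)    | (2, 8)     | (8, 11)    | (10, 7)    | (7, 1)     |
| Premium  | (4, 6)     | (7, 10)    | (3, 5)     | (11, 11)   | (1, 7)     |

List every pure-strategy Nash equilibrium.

(Premium, Premium)

A profile is a Nash equilibrium when each player is best-responding to the other.
Firm 1's best responses — vs Low: Low (payoff 6); vs Mid: Premium (payoff 7); vs High: High (payoff 8); vs Premium: Premium (payoff 11); vs Ultra: Mid (payoff 8).
Firm 2's best responses — vs Low: High (payoff 12); vs Mid: Low (payoff 12); vs High: Low (payoff 12); vs Premium: Premium (payoff 11).
The only mutual best response is (Premium, Premium); neither player gains by switching there.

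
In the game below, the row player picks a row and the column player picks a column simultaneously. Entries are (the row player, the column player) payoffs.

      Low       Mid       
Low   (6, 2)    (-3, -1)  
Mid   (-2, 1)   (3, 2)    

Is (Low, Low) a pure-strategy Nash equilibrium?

Holding the column player at Low: the row player gets 6 from Low, versus -2 from Mid. No profitable deviation for the row player.
Holding the row player at Low: the column player gets 2 from Low, versus -1 from Mid. No profitable deviation for the column player either.

Yes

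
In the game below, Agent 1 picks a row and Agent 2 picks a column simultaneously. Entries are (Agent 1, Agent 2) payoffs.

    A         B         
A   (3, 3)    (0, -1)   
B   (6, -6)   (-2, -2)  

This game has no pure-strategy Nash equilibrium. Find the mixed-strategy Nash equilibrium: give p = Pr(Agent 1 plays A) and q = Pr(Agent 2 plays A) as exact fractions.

p = 1/2, q = 2/5

In a mixed NE each player is indifferent between their pure strategies, so the opponent's mix sets the indifference.
Agent 2 indifferent between A and B: p·3 + (1−p)·(-6) = p·(-1) + (1−p)·(-2) ⟹ (-6) + 9p = (-2) + 1p ⟹ p = 1/2.
Agent 1 indifferent between A and B: q·3 + (1−q)·0 = q·6 + (1−q)·(-2) ⟹ 0 + 3q = (-2) + 8q ⟹ q = 2/5.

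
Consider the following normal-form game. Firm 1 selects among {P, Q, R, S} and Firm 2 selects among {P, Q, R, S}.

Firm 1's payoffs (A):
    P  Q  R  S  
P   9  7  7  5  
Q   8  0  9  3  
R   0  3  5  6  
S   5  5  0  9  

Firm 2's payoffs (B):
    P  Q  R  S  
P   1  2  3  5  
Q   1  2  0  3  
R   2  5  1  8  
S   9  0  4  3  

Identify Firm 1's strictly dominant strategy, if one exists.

Check whether one of Firm 1's strategies beats all alternatives regardless of what the opponent does.
P is not dominant: against R, Q gives 9 > 7.
Q is not dominant: against P, P gives 9 > 8.
R is not dominant: against P, P gives 9 > 0.
S is not dominant: against P, P gives 9 > 5.
No single strategy is best against every opponent action.

No strictly dominant strategy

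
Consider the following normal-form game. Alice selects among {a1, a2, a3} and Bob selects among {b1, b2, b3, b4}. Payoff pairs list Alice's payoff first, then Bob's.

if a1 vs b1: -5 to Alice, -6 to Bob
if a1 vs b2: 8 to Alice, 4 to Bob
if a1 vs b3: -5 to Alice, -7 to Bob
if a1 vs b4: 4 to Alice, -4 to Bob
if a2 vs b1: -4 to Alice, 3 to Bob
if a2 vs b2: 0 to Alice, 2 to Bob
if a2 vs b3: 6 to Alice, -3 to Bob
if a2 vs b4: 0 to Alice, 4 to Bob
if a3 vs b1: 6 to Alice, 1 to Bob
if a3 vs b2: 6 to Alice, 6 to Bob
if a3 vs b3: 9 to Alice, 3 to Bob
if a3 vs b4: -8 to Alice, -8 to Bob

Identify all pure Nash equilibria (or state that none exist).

Check mutual best responses: a cell is a NE iff neither player can gain by unilaterally deviating.
Alice's best responses — vs b1: a3 (payoff 6); vs b2: a1 (payoff 8); vs b3: a3 (payoff 9); vs b4: a1 (payoff 4).
Bob's best responses — vs a1: b2 (payoff 4); vs a2: b4 (payoff 4); vs a3: b2 (payoff 6).
The only mutual best response is (a1, b2); neither player gains by switching there.

(a1, b2)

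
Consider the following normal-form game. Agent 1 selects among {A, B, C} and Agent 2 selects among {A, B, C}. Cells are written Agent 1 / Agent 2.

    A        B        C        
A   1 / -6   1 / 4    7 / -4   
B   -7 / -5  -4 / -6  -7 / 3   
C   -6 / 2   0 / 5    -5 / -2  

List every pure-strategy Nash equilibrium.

A profile is a Nash equilibrium when each player is best-responding to the other.
Agent 1's best responses — vs A: A (payoff 1); vs B: A (payoff 1); vs C: A (payoff 7).
Agent 2's best responses — vs A: B (payoff 4); vs B: C (payoff 3); vs C: B (payoff 5).
The only mutual best response is (A, B); neither player gains by switching there.

(A, B)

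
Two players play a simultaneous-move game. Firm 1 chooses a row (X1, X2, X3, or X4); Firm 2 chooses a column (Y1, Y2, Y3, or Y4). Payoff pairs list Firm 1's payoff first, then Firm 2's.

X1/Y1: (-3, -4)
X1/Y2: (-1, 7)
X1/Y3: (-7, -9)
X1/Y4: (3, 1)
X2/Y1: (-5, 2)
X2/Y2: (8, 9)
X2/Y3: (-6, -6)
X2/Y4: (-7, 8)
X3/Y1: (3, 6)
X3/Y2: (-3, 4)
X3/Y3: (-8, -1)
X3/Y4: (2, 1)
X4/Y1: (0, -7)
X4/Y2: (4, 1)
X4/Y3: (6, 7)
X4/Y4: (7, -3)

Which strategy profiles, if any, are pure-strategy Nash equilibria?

(X2, Y2), (X3, Y1), and (X4, Y3)

Find each player's best response to every opponent strategy; NE are the intersections.
Firm 1's best responses — vs Y1: X3 (payoff 3); vs Y2: X2 (payoff 8); vs Y3: X4 (payoff 6); vs Y4: X4 (payoff 7).
Firm 2's best responses — vs X1: Y2 (payoff 7); vs X2: Y2 (payoff 9); vs X3: Y1 (payoff 6); vs X4: Y3 (payoff 7).
Mutual best responses occur at (X2, Y2), (X3, Y1), and (X4, Y3); at each, neither player gains by switching.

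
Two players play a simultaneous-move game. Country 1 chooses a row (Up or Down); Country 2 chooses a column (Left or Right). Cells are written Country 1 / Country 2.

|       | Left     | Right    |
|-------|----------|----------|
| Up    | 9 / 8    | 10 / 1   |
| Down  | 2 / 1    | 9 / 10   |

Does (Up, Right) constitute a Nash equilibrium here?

Holding Country 2 at Right: Country 1 gets 10 from Up, versus 9 from Down. No profitable deviation for Country 1.
Holding Country 1 at Up: Country 2 gets 1 from Right but could get 8 by switching to Left. Country 2 has a profitable deviation.

No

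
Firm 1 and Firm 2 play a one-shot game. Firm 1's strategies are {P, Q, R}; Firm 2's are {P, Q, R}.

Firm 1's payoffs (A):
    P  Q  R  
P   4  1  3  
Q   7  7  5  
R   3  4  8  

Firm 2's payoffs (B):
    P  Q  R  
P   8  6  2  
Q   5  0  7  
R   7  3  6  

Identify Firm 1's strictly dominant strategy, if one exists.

Check whether one of Firm 1's strategies beats all alternatives regardless of what the opponent does.
P is not dominant: against P, Q gives 7 > 4.
Q is not dominant: against R, R gives 8 > 5.
R is not dominant: against P, P gives 4 > 3.
No single strategy is best against every opponent action.

None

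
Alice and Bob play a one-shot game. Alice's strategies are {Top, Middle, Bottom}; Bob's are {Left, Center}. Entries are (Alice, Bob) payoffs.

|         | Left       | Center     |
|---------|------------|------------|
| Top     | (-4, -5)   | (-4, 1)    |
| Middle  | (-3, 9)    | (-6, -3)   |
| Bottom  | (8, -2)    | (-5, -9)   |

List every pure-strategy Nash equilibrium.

(Top, Center) and (Bottom, Left)

Check mutual best responses: a cell is a NE iff neither player can gain by unilaterally deviating.
Alice's best responses — vs Left: Bottom (payoff 8); vs Center: Top (payoff -4).
Bob's best responses — vs Top: Center (payoff 1); vs Middle: Left (payoff 9); vs Bottom: Left (payoff -2).
Mutual best responses occur at (Top, Center) and (Bottom, Left); at each, neither player gains by switching.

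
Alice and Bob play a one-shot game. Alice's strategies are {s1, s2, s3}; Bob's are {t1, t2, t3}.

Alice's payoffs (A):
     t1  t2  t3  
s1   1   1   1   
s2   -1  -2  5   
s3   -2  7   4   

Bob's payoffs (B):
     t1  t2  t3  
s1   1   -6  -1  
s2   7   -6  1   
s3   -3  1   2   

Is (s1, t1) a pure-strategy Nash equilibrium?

Holding Bob at t1: Alice gets 1 from s1, versus -1 from s2, -2 from s3. No profitable deviation for Alice.
Holding Alice at s1: Bob gets 1 from t1, versus -6 from t2, -1 from t3. No profitable deviation for Bob either.

Yes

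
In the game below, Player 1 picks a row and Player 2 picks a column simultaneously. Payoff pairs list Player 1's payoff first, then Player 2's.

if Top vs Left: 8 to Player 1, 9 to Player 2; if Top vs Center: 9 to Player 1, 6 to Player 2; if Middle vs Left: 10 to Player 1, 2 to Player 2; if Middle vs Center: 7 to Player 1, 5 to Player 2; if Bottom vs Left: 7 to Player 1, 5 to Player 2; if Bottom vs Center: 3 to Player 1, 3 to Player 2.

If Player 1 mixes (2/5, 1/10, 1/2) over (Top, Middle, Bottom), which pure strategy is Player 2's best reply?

Left

Player 2's best reply maximizes expected payoff against the mix.
Left: (2/5)·9 + (1/10)·2 + (1/2)·5 = 63/10
Center: (2/5)·6 + (1/10)·5 + (1/2)·3 = 22/5
Highest expected payoff is 63/10, from Left.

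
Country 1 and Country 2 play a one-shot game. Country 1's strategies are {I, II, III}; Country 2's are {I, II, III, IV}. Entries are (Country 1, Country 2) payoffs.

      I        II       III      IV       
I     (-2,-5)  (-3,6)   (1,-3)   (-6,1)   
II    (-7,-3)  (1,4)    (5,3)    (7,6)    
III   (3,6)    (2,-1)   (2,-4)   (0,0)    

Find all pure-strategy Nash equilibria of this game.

(II, IV) and (III, I)

Check mutual best responses: a cell is a NE iff neither player can gain by unilaterally deviating.
Country 1's best responses — vs I: III (payoff 3); vs II: III (payoff 2); vs III: II (payoff 5); vs IV: II (payoff 7).
Country 2's best responses — vs I: II (payoff 6); vs II: IV (payoff 6); vs III: I (payoff 6).
Mutual best responses occur at (II, IV) and (III, I); at each, neither player gains by switching.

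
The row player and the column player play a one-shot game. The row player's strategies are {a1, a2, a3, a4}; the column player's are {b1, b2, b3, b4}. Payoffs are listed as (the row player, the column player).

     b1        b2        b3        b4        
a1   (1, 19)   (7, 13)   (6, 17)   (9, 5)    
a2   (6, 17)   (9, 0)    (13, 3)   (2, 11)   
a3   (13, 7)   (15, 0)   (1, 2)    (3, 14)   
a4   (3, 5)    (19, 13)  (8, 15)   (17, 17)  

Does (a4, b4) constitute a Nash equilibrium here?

Yes

Holding the column player at b4: the row player gets 17 from a4, versus 9 from a1, 2 from a2, 3 from a3. No profitable deviation for the row player.
Holding the row player at a4: the column player gets 17 from b4, versus 5 from b1, 13 from b2, 15 from b3. No profitable deviation for the column player either.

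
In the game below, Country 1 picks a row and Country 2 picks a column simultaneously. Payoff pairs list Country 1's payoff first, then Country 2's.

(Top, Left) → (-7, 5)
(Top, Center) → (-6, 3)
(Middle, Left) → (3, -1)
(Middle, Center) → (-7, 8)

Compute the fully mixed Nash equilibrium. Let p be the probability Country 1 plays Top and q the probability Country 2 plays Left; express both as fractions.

Each player's mixing probability is pinned down by making the *other* player indifferent.
Country 2 indifferent between Left and Center: p·5 + (1−p)·(-1) = p·3 + (1−p)·8 ⟹ (-1) + 6p = 8 + (-5)p ⟹ p = 9/11.
Country 1 indifferent between Top and Middle: q·(-7) + (1−q)·(-6) = q·3 + (1−q)·(-7) ⟹ (-6) + (-1)q = (-7) + 10q ⟹ q = 1/11.

p = 9/11, q = 1/11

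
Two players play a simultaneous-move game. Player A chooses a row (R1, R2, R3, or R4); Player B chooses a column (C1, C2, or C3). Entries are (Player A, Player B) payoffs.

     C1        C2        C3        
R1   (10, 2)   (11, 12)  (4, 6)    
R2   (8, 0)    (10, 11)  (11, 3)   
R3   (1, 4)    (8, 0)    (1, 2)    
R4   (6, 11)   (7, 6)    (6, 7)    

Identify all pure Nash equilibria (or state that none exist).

(R1, C2)

A profile is a Nash equilibrium when each player is best-responding to the other.
Player A's best responses — vs C1: R1 (payoff 10); vs C2: R1 (payoff 11); vs C3: R2 (payoff 11).
Player B's best responses — vs R1: C2 (payoff 12); vs R2: C2 (payoff 11); vs R3: C1 (payoff 4); vs R4: C1 (payoff 11).
The only mutual best response is (R1, C2); neither player gains by switching there.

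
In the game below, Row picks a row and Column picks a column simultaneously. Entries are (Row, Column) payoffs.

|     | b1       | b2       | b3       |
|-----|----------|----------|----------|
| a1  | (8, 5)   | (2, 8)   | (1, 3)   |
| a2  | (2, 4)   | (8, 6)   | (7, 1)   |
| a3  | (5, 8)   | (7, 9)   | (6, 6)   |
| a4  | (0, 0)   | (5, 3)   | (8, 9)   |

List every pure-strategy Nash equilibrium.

(a2, b2) and (a4, b3)

Check mutual best responses: a cell is a NE iff neither player can gain by unilaterally deviating.
Row's best responses — vs b1: a1 (payoff 8); vs b2: a2 (payoff 8); vs b3: a4 (payoff 8).
Column's best responses — vs a1: b2 (payoff 8); vs a2: b2 (payoff 6); vs a3: b2 (payoff 9); vs a4: b3 (payoff 9).
Mutual best responses occur at (a2, b2) and (a4, b3); at each, neither player gains by switching.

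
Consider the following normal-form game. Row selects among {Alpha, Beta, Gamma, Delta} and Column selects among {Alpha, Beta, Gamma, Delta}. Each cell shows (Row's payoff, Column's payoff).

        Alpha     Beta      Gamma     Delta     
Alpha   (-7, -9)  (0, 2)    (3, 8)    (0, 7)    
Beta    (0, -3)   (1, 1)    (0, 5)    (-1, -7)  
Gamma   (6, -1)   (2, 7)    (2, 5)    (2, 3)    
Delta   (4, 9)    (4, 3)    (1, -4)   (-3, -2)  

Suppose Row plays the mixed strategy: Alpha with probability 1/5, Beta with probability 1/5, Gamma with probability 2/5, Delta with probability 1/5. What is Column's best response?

Beta

Compute Column's expected payoff from each pure strategy against the given mix.
Alpha: (1/5)·(-9) + (1/5)·(-3) + (2/5)·(-1) + (1/5)·9 = -1
Beta: (1/5)·2 + (1/5)·1 + (2/5)·7 + (1/5)·3 = 4
Gamma: (1/5)·8 + (1/5)·5 + (2/5)·5 + (1/5)·(-4) = 19/5
Delta: (1/5)·7 + (1/5)·(-7) + (2/5)·3 + (1/5)·(-2) = 4/5
Highest expected payoff is 4, from Beta.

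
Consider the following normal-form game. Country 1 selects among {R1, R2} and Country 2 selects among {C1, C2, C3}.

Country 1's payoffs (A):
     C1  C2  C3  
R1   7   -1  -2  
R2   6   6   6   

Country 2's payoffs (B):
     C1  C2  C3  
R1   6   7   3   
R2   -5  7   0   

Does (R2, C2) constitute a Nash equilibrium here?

Holding Country 2 at C2: Country 1 gets 6 from R2, versus -1 from R1. No profitable deviation for Country 1.
Holding Country 1 at R2: Country 2 gets 7 from C2, versus -5 from C1, 0 from C3. No profitable deviation for Country 2 either.

Yes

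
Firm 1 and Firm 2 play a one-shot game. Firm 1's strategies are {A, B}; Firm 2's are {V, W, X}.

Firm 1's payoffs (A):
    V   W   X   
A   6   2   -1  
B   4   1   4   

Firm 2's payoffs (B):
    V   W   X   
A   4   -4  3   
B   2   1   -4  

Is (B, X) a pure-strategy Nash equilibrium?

No

Holding Firm 2 at X: Firm 1 gets 4 from B, versus -1 from A. No profitable deviation for Firm 1.
Holding Firm 1 at B: Firm 2 gets -4 from X but could get 2 by switching to V. Firm 2 has a profitable deviation.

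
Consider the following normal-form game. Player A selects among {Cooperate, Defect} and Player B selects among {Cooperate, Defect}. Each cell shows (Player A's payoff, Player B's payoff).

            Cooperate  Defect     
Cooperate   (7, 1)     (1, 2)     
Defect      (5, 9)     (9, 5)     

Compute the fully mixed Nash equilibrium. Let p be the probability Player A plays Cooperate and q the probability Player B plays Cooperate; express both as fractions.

Each player's mixing probability is pinned down by making the *other* player indifferent.
Player B indifferent between Cooperate and Defect: p·1 + (1−p)·9 = p·2 + (1−p)·5 ⟹ 9 + (-8)p = 5 + (-3)p ⟹ p = 4/5.
Player A indifferent between Cooperate and Defect: q·7 + (1−q)·1 = q·5 + (1−q)·9 ⟹ 1 + 6q = 9 + (-4)q ⟹ q = 4/5.

p = 4/5, q = 4/5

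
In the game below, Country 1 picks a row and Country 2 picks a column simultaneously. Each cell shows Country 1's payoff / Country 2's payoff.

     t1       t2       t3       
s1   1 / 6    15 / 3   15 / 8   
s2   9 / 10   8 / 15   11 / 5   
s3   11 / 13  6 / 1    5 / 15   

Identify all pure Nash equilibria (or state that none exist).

Find each player's best response to every opponent strategy; NE are the intersections.
Country 1's best responses — vs t1: s3 (payoff 11); vs t2: s1 (payoff 15); vs t3: s1 (payoff 15).
Country 2's best responses — vs s1: t3 (payoff 8); vs s2: t2 (payoff 15); vs s3: t3 (payoff 15).
The only mutual best response is (s1, t3); neither player gains by switching there.

(s1, t3)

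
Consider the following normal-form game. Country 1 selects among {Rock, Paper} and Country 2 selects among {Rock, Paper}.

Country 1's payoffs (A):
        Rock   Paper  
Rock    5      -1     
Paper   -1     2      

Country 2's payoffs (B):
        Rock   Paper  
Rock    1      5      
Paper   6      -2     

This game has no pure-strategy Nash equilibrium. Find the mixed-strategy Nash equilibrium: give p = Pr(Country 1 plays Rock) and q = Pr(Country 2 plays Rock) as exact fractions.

p = 2/3, q = 1/3

Each player's mixing probability is pinned down by making the *other* player indifferent.
Country 2 indifferent between Rock and Paper: p·1 + (1−p)·6 = p·5 + (1−p)·(-2) ⟹ 6 + (-5)p = (-2) + 7p ⟹ p = 2/3.
Country 1 indifferent between Rock and Paper: q·5 + (1−q)·(-1) = q·(-1) + (1−q)·2 ⟹ (-1) + 6q = 2 + (-3)q ⟹ q = 1/3.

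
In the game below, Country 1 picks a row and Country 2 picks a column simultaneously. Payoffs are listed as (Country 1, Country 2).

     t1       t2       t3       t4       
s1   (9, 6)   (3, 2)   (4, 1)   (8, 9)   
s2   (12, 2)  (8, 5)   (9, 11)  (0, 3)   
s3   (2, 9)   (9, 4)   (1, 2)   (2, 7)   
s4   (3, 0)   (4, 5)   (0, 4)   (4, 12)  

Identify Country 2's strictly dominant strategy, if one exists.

Check whether one of Country 2's strategies beats all alternatives regardless of what the opponent does.
t1 is not dominant: against s1, t4 gives 9 > 6.
t2 is not dominant: against s1, t1 gives 6 > 2.
t3 is not dominant: against s1, t1 gives 6 > 1.
t4 is not dominant: against s2, t2 gives 5 > 3.
No single strategy is best against every opponent action.

None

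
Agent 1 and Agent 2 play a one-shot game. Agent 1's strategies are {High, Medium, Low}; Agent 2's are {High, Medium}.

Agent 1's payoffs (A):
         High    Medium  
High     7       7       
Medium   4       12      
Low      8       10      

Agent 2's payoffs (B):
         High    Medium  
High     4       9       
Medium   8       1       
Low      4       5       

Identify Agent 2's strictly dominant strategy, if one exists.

Check whether one of Agent 2's strategies beats all alternatives regardless of what the opponent does.
High is not dominant: against High, Medium gives 9 > 4.
Medium is not dominant: against Medium, High gives 8 > 1.
No single strategy is best against every opponent action.

None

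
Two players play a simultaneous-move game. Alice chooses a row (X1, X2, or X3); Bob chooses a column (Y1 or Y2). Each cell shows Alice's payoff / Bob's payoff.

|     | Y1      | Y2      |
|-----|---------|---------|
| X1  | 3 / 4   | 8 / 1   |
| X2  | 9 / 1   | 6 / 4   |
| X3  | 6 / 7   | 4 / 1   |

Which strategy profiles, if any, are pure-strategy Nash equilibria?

There is no pure-strategy Nash equilibrium

Find each player's best response to every opponent strategy; NE are the intersections.
Alice's best responses — vs Y1: X2 (payoff 9); vs Y2: X1 (payoff 8).
Bob's best responses — vs X1: Y1 (payoff 4); vs X2: Y2 (payoff 4); vs X3: Y1 (payoff 7).
No cell has both players best-responding. For instance, Alice's best reply to Y1 is X2, but against X2 Bob prefers Y2 over Y1.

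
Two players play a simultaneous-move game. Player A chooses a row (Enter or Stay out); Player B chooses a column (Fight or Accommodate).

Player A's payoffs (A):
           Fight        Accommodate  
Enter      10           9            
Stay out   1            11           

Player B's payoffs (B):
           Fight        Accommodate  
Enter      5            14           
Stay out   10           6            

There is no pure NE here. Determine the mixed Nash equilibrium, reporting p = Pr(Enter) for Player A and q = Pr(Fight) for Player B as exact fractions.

Each player's mixing probability is pinned down by making the *other* player indifferent.
Player B indifferent between Fight and Accommodate: p·5 + (1−p)·10 = p·14 + (1−p)·6 ⟹ 10 + (-5)p = 6 + 8p ⟹ p = 4/13.
Player A indifferent between Enter and Stay out: q·10 + (1−q)·9 = q·1 + (1−q)·11 ⟹ 9 + 1q = 11 + (-10)q ⟹ q = 2/11.

p = 4/13, q = 2/11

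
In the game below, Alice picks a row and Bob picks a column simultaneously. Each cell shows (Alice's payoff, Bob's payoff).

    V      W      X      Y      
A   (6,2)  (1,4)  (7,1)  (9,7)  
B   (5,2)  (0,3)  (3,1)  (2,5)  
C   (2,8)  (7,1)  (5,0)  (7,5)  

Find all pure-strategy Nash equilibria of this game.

Check mutual best responses: a cell is a NE iff neither player can gain by unilaterally deviating.
Alice's best responses — vs V: A (payoff 6); vs W: C (payoff 7); vs X: A (payoff 7); vs Y: A (payoff 9).
Bob's best responses — vs A: Y (payoff 7); vs B: Y (payoff 5); vs C: V (payoff 8).
The only mutual best response is (A, Y); neither player gains by switching there.

(A, Y)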